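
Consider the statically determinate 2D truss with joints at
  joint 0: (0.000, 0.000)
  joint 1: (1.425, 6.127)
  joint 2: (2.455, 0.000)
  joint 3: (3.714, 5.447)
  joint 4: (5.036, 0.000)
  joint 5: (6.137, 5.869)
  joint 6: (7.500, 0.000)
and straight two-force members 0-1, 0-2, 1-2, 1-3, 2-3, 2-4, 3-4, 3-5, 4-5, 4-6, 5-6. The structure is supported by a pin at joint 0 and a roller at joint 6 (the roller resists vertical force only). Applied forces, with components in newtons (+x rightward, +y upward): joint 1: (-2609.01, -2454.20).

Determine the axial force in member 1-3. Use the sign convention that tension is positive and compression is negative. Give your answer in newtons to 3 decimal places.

N=7 nodes, M=11 members, R=3 reactions → 2N=14, M+R=14
member 0 (0-1): L=6.2905, (cx,cy)=(0.2265,0.9740)
member 1 (0-2): L=2.4550, (cx,cy)=(1.0000,0.0000)
member 2 (1-2): L=6.2130, (cx,cy)=(0.1658,-0.9862)
member 3 (1-3): L=2.3879, (cx,cy)=(0.9586,-0.2848)
member 4 (2-3): L=5.5906, (cx,cy)=(0.2252,0.9743)
member 5 (2-4): L=2.5810, (cx,cy)=(1.0000,0.0000)
member 6 (3-4): L=5.6051, (cx,cy)=(0.2359,-0.9718)
member 7 (3-5): L=2.4595, (cx,cy)=(0.9852,0.1716)
member 8 (4-5): L=5.9714, (cx,cy)=(0.1844,0.9829)
member 9 (4-6): L=2.4640, (cx,cy)=(1.0000,0.0000)
member 10 (5-6): L=6.0252, (cx,cy)=(0.2262,-0.9741)
solve A·x = −loads:
  F[0-1] = -4229.2326 N (compression)
  F[0-2] = -1650.9576 N (compression)
  F[1-2] = +1253.7283 N (tension)
  F[1-3] = +1505.4446 N (tension)
  F[2-3] = -1268.9763 N (compression)
  F[2-4] = -1157.3394 N (compression)
  F[3-4] = +1842.9455 N (tension)
  F[3-5] = +733.5495 N (tension)
  F[4-5] = -1822.1940 N (compression)
  F[4-6] = -386.6956 N (compression)
  F[5-6] = +1709.4021 N (tension)
  Rx@0 = +2609.0100 N
  Ry@0 = +4119.2892 N
  Ry@6 = -1665.0892 N

1505.445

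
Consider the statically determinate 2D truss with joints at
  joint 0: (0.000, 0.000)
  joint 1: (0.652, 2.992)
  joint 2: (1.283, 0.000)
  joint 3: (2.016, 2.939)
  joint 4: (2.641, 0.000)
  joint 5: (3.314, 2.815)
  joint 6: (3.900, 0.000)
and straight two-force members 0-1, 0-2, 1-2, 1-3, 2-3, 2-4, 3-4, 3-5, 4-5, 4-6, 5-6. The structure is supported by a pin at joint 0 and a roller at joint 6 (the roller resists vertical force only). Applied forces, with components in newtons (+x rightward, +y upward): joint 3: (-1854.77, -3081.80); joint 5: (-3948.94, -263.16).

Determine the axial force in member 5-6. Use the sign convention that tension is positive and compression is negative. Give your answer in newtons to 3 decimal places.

2483.512

N=7 nodes, M=11 members, R=3 reactions → 2N=14, M+R=14
member 0 (0-1): L=3.0622, (cx,cy)=(0.2129,0.9771)
member 1 (0-2): L=1.2830, (cx,cy)=(1.0000,0.0000)
member 2 (1-2): L=3.0578, (cx,cy)=(0.2064,-0.9785)
member 3 (1-3): L=1.3650, (cx,cy)=(0.9992,-0.0388)
member 4 (2-3): L=3.0290, (cx,cy)=(0.2420,0.9703)
member 5 (2-4): L=1.3580, (cx,cy)=(1.0000,0.0000)
member 6 (3-4): L=3.0047, (cx,cy)=(0.2080,-0.9781)
member 7 (3-5): L=1.3039, (cx,cy)=(0.9955,-0.0951)
member 8 (4-5): L=2.8943, (cx,cy)=(0.2325,0.9726)
member 9 (4-6): L=1.2590, (cx,cy)=(1.0000,0.0000)
member 10 (5-6): L=2.8753, (cx,cy)=(0.2038,-0.9790)
solve A·x = −loads:
  F[0-1] = -5911.9074 N (compression)
  F[0-2] = -4544.9603 N (compression)
  F[1-2] = +6002.5833 N (tension)
  F[1-3] = -2499.3069 N (compression)
  F[2-3] = -6053.3034 N (compression)
  F[2-4] = -1841.4378 N (compression)
  F[3-4] = +3022.0317 N (tension)
  F[3-5] = -2748.5599 N (compression)
  F[4-5] = -3039.2356 N (compression)
  F[4-6] = -506.1433 N (compression)
  F[5-6] = +2483.5116 N (tension)
  Rx@0 = +5803.7100 N
  Ry@0 = +5776.3482 N
  Ry@6 = -2431.3882 N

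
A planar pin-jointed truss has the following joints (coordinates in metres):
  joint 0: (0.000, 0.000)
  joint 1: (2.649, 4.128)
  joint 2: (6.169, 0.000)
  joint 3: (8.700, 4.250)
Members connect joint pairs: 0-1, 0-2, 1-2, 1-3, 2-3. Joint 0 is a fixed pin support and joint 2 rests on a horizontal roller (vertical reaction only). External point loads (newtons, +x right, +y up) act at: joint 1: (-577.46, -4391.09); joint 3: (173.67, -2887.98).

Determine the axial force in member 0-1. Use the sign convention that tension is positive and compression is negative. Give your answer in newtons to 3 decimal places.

N=4 nodes, M=5 members, R=3 reactions → 2N=8, M+R=8
member 0 (0-1): L=4.9049, (cx,cy)=(0.5401,0.8416)
member 1 (0-2): L=6.1690, (cx,cy)=(1.0000,0.0000)
member 2 (1-2): L=5.4250, (cx,cy)=(0.6488,-0.7609)
member 3 (1-3): L=6.0522, (cx,cy)=(0.9998,0.0202)
member 4 (2-3): L=4.9466, (cx,cy)=(0.5117,0.8592)
solve A·x = −loads:
  F[0-1] = -1886.1628 N (compression)
  F[0-2] = +614.8838 N (tension)
  F[1-2] = -3633.7935 N (compression)
  F[1-3] = +1916.9487 N (tension)
  F[2-3] = -3406.2849 N (compression)
  Rx@0 = +403.7900 N
  Ry@0 = +1587.4237 N
  Ry@2 = +5691.6463 N

-1886.163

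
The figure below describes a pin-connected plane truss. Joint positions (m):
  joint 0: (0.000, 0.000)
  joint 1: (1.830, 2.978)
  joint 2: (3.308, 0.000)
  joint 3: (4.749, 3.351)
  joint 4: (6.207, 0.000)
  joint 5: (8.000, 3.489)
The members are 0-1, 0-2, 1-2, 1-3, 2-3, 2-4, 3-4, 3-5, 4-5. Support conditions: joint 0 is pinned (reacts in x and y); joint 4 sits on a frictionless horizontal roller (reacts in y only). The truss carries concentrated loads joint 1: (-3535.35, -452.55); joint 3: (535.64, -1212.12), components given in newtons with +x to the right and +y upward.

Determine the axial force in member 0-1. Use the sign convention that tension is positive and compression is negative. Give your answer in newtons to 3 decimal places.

N=6 nodes, M=9 members, R=3 reactions → 2N=12, M+R=12
member 0 (0-1): L=3.4953, (cx,cy)=(0.5236,0.8520)
member 1 (0-2): L=3.3080, (cx,cy)=(1.0000,0.0000)
member 2 (1-2): L=3.3246, (cx,cy)=(0.4446,-0.8957)
member 3 (1-3): L=2.9427, (cx,cy)=(0.9919,0.1268)
member 4 (2-3): L=3.6477, (cx,cy)=(0.3950,0.9187)
member 5 (2-4): L=2.8990, (cx,cy)=(1.0000,0.0000)
member 6 (3-4): L=3.6544, (cx,cy)=(0.3990,-0.9170)
member 7 (3-5): L=3.2539, (cx,cy)=(0.9991,0.0424)
member 8 (4-5): L=3.9228, (cx,cy)=(0.4571,0.8894)
solve A·x = −loads:
  F[0-1] = -2360.1893 N (compression)
  F[0-2] = -1764.0220 N (compression)
  F[1-2] = +1944.4253 N (tension)
  F[1-3] = +1446.9095 N (tension)
  F[2-3] = -1895.9227 N (compression)
  F[2-4] = -150.6264 N (compression)
  F[3-4] = +377.5417 N (tension)
  F[3-5] = -0.0000 N (compression)
  F[4-5] = -0.0000 N (compression)
  Rx@0 = +2999.7100 N
  Ry@0 = +2010.8627 N
  Ry@4 = -346.1927 N

-2360.189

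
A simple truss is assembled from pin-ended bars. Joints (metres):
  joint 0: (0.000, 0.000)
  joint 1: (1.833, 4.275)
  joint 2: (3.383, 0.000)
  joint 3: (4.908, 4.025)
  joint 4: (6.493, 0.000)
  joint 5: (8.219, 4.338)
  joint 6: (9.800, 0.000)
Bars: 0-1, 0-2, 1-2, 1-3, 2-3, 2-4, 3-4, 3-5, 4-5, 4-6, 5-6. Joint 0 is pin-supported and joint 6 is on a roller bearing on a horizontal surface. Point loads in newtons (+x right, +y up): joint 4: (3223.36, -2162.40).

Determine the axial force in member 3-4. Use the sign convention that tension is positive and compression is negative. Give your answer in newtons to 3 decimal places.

N=7 nodes, M=11 members, R=3 reactions → 2N=14, M+R=14
member 0 (0-1): L=4.6514, (cx,cy)=(0.3941,0.9191)
member 1 (0-2): L=3.3830, (cx,cy)=(1.0000,0.0000)
member 2 (1-2): L=4.5473, (cx,cy)=(0.3409,-0.9401)
member 3 (1-3): L=3.0851, (cx,cy)=(0.9967,-0.0810)
member 4 (2-3): L=4.3042, (cx,cy)=(0.3543,0.9351)
member 5 (2-4): L=3.1100, (cx,cy)=(1.0000,0.0000)
member 6 (3-4): L=4.3258, (cx,cy)=(0.3664,-0.9305)
member 7 (3-5): L=3.3258, (cx,cy)=(0.9956,0.0941)
member 8 (4-5): L=4.6688, (cx,cy)=(0.3697,0.9292)
member 9 (4-6): L=3.3070, (cx,cy)=(1.0000,0.0000)
member 10 (5-6): L=4.6171, (cx,cy)=(0.3424,-0.9395)
solve A·x = −loads:
  F[0-1] = -793.9472 N (compression)
  F[0-2] = +3536.2347 N (tension)
  F[1-2] = +827.6360 N (tension)
  F[1-3] = -596.9459 N (compression)
  F[2-3] = -832.0469 N (compression)
  F[2-4] = +4113.1404 N (tension)
  F[3-4] = +668.9359 N (tension)
  F[3-5] = -1139.9404 N (compression)
  F[4-5] = +1657.4038 N (tension)
  F[4-6] = +522.1529 N (tension)
  F[5-6] = -1524.8849 N (compression)
  Rx@0 = -3223.3600 N
  Ry@0 = +729.6997 N
  Ry@6 = +1432.7003 N

668.936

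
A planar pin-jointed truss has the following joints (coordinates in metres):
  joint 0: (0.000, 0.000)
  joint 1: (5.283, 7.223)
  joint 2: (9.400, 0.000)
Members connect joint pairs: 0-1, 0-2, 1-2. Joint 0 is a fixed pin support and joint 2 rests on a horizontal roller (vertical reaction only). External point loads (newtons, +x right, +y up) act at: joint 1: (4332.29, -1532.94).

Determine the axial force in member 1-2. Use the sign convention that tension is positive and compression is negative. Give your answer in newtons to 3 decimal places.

N=3 nodes, M=3 members, R=3 reactions → 2N=6, M+R=6
member 0 (0-1): L=8.9488, (cx,cy)=(0.5904,0.8071)
member 1 (0-2): L=9.4000, (cx,cy)=(1.0000,0.0000)
member 2 (1-2): L=8.3139, (cx,cy)=(0.4952,-0.8688)
solve A·x = −loads:
  F[0-1] = +3292.5441 N (tension)
  F[0-2] = +2388.5183 N (tension)
  F[1-2] = -4823.4083 N (compression)
  Rx@0 = -4332.2900 N
  Ry@0 = -2657.5550 N
  Ry@2 = +4190.4950 N

-4823.408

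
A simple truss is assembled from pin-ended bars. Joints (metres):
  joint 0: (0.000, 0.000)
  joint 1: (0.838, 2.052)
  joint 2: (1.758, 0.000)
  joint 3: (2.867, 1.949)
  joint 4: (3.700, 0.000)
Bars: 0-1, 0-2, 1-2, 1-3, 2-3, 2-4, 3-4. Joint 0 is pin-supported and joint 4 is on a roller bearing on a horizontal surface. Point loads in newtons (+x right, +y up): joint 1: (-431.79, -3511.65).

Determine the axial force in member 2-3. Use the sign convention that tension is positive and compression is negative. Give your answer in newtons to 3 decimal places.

N=5 nodes, M=7 members, R=3 reactions → 2N=10, M+R=10
member 0 (0-1): L=2.2165, (cx,cy)=(0.3781,0.9258)
member 1 (0-2): L=1.7580, (cx,cy)=(1.0000,0.0000)
member 2 (1-2): L=2.2488, (cx,cy)=(0.4091,-0.9125)
member 3 (1-3): L=2.0316, (cx,cy)=(0.9987,-0.0507)
member 4 (2-3): L=2.2424, (cx,cy)=(0.4946,0.8691)
member 5 (2-4): L=1.9420, (cx,cy)=(1.0000,0.0000)
member 6 (3-4): L=2.1195, (cx,cy)=(0.3930,-0.9195)
solve A·x = −loads:
  F[0-1] = -3192.7537 N (compression)
  F[0-2] = +775.2964 N (tension)
  F[1-2] = -579.2363 N (compression)
  F[1-3] = -539.0199 N (compression)
  F[2-3] = +608.1193 N (tension)
  F[2-4] = +237.5793 N (tension)
  F[3-4] = -604.5152 N (compression)
  Rx@0 = +431.7900 N
  Ry@0 = +2955.7771 N
  Ry@4 = +555.8729 N

608.119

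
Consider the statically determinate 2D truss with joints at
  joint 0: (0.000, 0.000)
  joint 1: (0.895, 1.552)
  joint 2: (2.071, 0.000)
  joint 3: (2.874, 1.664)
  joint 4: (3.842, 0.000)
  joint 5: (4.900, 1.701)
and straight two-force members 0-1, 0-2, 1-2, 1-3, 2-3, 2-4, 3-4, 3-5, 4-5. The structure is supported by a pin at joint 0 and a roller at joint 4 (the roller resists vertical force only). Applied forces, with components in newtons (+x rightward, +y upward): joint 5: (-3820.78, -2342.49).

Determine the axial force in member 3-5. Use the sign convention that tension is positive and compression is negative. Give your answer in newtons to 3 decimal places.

N=6 nodes, M=9 members, R=3 reactions → 2N=12, M+R=12
member 0 (0-1): L=1.7916, (cx,cy)=(0.4996,0.8663)
member 1 (0-2): L=2.0710, (cx,cy)=(1.0000,0.0000)
member 2 (1-2): L=1.9472, (cx,cy)=(0.6039,-0.7970)
member 3 (1-3): L=1.9822, (cx,cy)=(0.9984,0.0565)
member 4 (2-3): L=1.8476, (cx,cy)=(0.4346,0.9006)
member 5 (2-4): L=1.7710, (cx,cy)=(1.0000,0.0000)
member 6 (3-4): L=1.9251, (cx,cy)=(0.5028,-0.8644)
member 7 (3-5): L=2.0263, (cx,cy)=(0.9998,0.0183)
member 8 (4-5): L=2.0032, (cx,cy)=(0.5282,0.8491)
solve A·x = −loads:
  F[0-1] = -1208.0829 N (compression)
  F[0-2] = -3217.2684 N (compression)
  F[1-2] = +1217.9583 N (tension)
  F[1-3] = -1341.2241 N (compression)
  F[2-3] = -1077.8739 N (compression)
  F[2-4] = -2013.2408 N (compression)
  F[3-4] = +1160.2191 N (tension)
  F[3-5] = -2391.3391 N (compression)
  F[4-5] = -2707.2197 N (compression)
  Rx@0 = +3820.7800 N
  Ry@0 = +1046.5363 N
  Ry@4 = +1295.9537 N

-2391.339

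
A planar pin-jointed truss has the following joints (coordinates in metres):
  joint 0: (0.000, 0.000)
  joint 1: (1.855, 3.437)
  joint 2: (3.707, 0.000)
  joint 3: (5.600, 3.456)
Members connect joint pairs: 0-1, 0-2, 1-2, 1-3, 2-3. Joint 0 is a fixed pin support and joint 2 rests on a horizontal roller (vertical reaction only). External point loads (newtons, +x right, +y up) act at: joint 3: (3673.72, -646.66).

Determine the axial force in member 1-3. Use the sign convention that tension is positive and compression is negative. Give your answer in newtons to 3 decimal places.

N=4 nodes, M=5 members, R=3 reactions → 2N=8, M+R=8
member 0 (0-1): L=3.9056, (cx,cy)=(0.4750,0.8800)
member 1 (0-2): L=3.7070, (cx,cy)=(1.0000,0.0000)
member 2 (1-2): L=3.9042, (cx,cy)=(0.4744,-0.8803)
member 3 (1-3): L=3.7450, (cx,cy)=(1.0000,0.0051)
member 4 (2-3): L=3.9405, (cx,cy)=(0.4804,0.8771)
solve A·x = −loads:
  F[0-1] = +4267.2159 N (tension)
  F[0-2] = +1646.9860 N (tension)
  F[1-2] = -4242.3821 N (compression)
  F[1-3] = +4039.2000 N (tension)
  F[2-3] = -760.6773 N (compression)
  Rx@0 = -3673.7200 N
  Ry@0 = -3755.1939 N
  Ry@2 = +4401.8539 N

4039.200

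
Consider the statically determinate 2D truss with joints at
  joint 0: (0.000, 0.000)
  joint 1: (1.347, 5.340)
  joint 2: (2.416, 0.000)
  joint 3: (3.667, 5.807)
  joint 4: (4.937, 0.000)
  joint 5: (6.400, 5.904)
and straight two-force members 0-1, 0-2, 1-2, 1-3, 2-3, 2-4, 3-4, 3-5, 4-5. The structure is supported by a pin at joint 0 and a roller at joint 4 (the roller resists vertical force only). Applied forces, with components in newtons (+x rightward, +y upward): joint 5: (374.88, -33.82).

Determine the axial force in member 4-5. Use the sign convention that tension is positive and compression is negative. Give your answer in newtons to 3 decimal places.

-48.981

N=6 nodes, M=9 members, R=3 reactions → 2N=12, M+R=12
member 0 (0-1): L=5.5073, (cx,cy)=(0.2446,0.9696)
member 1 (0-2): L=2.4160, (cx,cy)=(1.0000,0.0000)
member 2 (1-2): L=5.4459, (cx,cy)=(0.1963,-0.9805)
member 3 (1-3): L=2.3665, (cx,cy)=(0.9803,0.1973)
member 4 (2-3): L=5.9402, (cx,cy)=(0.2106,0.9776)
member 5 (2-4): L=2.5210, (cx,cy)=(1.0000,0.0000)
member 6 (3-4): L=5.9443, (cx,cy)=(0.2137,-0.9769)
member 7 (3-5): L=2.7347, (cx,cy)=(0.9994,0.0355)
member 8 (4-5): L=6.0826, (cx,cy)=(0.2405,0.9706)
solve A·x = −loads:
  F[0-1] = +472.6856 N (tension)
  F[0-2] = +259.2678 N (tension)
  F[1-2] = -426.5024 N (compression)
  F[1-3] = +203.3297 N (tension)
  F[2-3] = +427.7993 N (tension)
  F[2-4] = +85.4548 N (tension)
  F[3-4] = -455.1142 N (compression)
  F[3-5] = +386.9046 N (tension)
  F[4-5] = -48.9814 N (compression)
  Rx@0 = -374.8800 N
  Ry@0 = -458.3290 N
  Ry@4 = +492.1490 N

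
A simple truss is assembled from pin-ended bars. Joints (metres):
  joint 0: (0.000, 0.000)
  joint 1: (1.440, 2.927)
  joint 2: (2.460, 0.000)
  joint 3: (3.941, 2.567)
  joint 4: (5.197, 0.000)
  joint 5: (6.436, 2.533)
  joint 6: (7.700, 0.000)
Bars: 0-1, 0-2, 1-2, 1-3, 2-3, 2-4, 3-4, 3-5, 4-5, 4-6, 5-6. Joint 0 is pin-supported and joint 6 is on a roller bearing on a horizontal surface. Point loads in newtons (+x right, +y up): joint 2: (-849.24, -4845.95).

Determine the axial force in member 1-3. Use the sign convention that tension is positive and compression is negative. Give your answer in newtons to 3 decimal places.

N=7 nodes, M=11 members, R=3 reactions → 2N=14, M+R=14
member 0 (0-1): L=3.2620, (cx,cy)=(0.4414,0.8973)
member 1 (0-2): L=2.4600, (cx,cy)=(1.0000,0.0000)
member 2 (1-2): L=3.0996, (cx,cy)=(0.3291,-0.9443)
member 3 (1-3): L=2.5268, (cx,cy)=(0.9898,-0.1425)
member 4 (2-3): L=2.9636, (cx,cy)=(0.4997,0.8662)
member 5 (2-4): L=2.7370, (cx,cy)=(1.0000,0.0000)
member 6 (3-4): L=2.8578, (cx,cy)=(0.4395,-0.8982)
member 7 (3-5): L=2.4952, (cx,cy)=(0.9999,-0.0136)
member 8 (4-5): L=2.8198, (cx,cy)=(0.4394,0.8983)
member 9 (4-6): L=2.5030, (cx,cy)=(1.0000,0.0000)
member 10 (5-6): L=2.8309, (cx,cy)=(0.4465,-0.8948)
solve A·x = −loads:
  F[0-1] = -3675.2471 N (compression)
  F[0-2] = +773.1649 N (tension)
  F[1-2] = +3937.0580 N (tension)
  F[1-3] = -2948.0515 N (compression)
  F[2-3] = +1302.4613 N (tension)
  F[2-4] = +2267.0953 N (tension)
  F[3-4] = -1700.5161 N (compression)
  F[3-5] = -1519.8616 N (compression)
  F[4-5] = +1700.4196 N (tension)
  F[4-6] = +772.5653 N (tension)
  F[5-6] = -1730.2425 N (compression)
  Rx@0 = +849.2400 N
  Ry@0 = +3297.7634 N
  Ry@6 = +1548.1866 N

-2948.052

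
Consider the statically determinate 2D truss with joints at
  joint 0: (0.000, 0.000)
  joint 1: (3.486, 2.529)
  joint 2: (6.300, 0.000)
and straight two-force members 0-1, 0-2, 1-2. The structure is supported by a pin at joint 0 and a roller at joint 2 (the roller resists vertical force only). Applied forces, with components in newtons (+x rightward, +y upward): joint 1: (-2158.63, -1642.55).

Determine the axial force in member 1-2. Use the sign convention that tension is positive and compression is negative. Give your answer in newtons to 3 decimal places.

-63.344

N=3 nodes, M=3 members, R=3 reactions → 2N=6, M+R=6
member 0 (0-1): L=4.3067, (cx,cy)=(0.8094,0.5872)
member 1 (0-2): L=6.3000, (cx,cy)=(1.0000,0.0000)
member 2 (1-2): L=3.7834, (cx,cy)=(0.7438,-0.6684)
solve A·x = −loads:
  F[0-1] = -2725.0634 N (compression)
  F[0-2] = +47.1135 N (tension)
  F[1-2] = -63.3445 N (compression)
  Rx@0 = +2158.6300 N
  Ry@0 = +1600.2081 N
  Ry@2 = +42.3419 N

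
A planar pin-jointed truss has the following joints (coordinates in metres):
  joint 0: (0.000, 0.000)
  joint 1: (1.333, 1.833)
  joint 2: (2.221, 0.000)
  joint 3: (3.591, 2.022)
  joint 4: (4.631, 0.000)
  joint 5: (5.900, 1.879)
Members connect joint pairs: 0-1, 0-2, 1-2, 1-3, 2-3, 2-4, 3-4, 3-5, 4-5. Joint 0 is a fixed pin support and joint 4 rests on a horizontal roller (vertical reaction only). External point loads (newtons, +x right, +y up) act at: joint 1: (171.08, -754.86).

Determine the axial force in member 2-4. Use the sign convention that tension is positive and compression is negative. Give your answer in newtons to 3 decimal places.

N=6 nodes, M=9 members, R=3 reactions → 2N=12, M+R=12
member 0 (0-1): L=2.2664, (cx,cy)=(0.5881,0.8088)
member 1 (0-2): L=2.2210, (cx,cy)=(1.0000,0.0000)
member 2 (1-2): L=2.0368, (cx,cy)=(0.4360,-0.9000)
member 3 (1-3): L=2.2659, (cx,cy)=(0.9965,0.0834)
member 4 (2-3): L=2.4424, (cx,cy)=(0.5609,0.8279)
member 5 (2-4): L=2.4100, (cx,cy)=(1.0000,0.0000)
member 6 (3-4): L=2.2738, (cx,cy)=(0.4574,-0.8893)
member 7 (3-5): L=2.3134, (cx,cy)=(0.9981,-0.0618)
member 8 (4-5): L=2.2674, (cx,cy)=(0.5597,0.8287)
solve A·x = −loads:
  F[0-1] = -580.9715 N (compression)
  F[0-2] = +512.7757 N (tension)
  F[1-2] = -350.1713 N (compression)
  F[1-3] = -361.3658 N (compression)
  F[2-3] = +380.6615 N (tension)
  F[2-4] = +146.5857 N (tension)
  F[3-4] = -320.4844 N (compression)
  F[3-5] = +0.0000 N (tension)
  F[4-5] = -0.0000 N (compression)
  Rx@0 = -171.0800 N
  Ry@0 = +469.8637 N
  Ry@4 = +284.9963 N

146.586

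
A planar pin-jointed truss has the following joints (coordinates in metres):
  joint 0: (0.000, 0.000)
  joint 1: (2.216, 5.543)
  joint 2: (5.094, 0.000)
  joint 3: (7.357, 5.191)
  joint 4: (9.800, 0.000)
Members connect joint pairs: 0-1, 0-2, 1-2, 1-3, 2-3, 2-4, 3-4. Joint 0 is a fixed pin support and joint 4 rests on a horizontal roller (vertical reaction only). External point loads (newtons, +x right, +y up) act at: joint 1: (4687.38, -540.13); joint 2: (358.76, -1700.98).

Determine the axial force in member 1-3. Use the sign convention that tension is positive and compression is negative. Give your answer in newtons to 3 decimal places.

-3227.244

N=5 nodes, M=7 members, R=3 reactions → 2N=10, M+R=10
member 0 (0-1): L=5.9695, (cx,cy)=(0.3712,0.9285)
member 1 (0-2): L=5.0940, (cx,cy)=(1.0000,0.0000)
member 2 (1-2): L=6.2456, (cx,cy)=(0.4608,-0.8875)
member 3 (1-3): L=5.1530, (cx,cy)=(0.9977,-0.0683)
member 4 (2-3): L=5.6628, (cx,cy)=(0.3996,0.9167)
member 5 (2-4): L=4.7060, (cx,cy)=(1.0000,0.0000)
member 6 (3-4): L=5.7371, (cx,cy)=(0.4258,-0.9048)
solve A·x = −loads:
  F[0-1] = +1525.4253 N (tension)
  F[0-2] = +4479.8756 N (tension)
  F[1-2] = -1956.1716 N (compression)
  F[1-3] = -3227.2438 N (compression)
  F[2-3] = +3749.4974 N (tension)
  F[2-4] = +1721.3185 N (tension)
  F[3-4] = -4042.3406 N (compression)
  Rx@0 = -5046.1400 N
  Ry@0 = -1416.4275 N
  Ry@4 = +3657.5375 N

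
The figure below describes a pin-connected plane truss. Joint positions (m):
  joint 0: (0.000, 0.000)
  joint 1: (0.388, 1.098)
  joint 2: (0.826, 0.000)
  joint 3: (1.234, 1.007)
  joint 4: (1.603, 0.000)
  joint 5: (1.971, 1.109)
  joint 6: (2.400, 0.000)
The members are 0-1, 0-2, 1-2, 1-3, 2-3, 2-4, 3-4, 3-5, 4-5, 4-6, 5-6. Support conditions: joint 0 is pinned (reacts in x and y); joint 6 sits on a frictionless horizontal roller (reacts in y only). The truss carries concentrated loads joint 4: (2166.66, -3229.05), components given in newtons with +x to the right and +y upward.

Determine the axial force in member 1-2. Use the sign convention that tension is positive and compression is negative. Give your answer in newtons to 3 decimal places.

1252.090

N=7 nodes, M=11 members, R=3 reactions → 2N=14, M+R=14
member 0 (0-1): L=1.1645, (cx,cy)=(0.3332,0.9429)
member 1 (0-2): L=0.8260, (cx,cy)=(1.0000,0.0000)
member 2 (1-2): L=1.1821, (cx,cy)=(0.3705,-0.9288)
member 3 (1-3): L=0.8509, (cx,cy)=(0.9943,-0.1069)
member 4 (2-3): L=1.0865, (cx,cy)=(0.3755,0.9268)
member 5 (2-4): L=0.7770, (cx,cy)=(1.0000,0.0000)
member 6 (3-4): L=1.0725, (cx,cy)=(0.3441,-0.9389)
member 7 (3-5): L=0.7440, (cx,cy)=(0.9906,0.1371)
member 8 (4-5): L=1.1685, (cx,cy)=(0.3149,0.9491)
member 9 (4-6): L=0.7970, (cx,cy)=(1.0000,0.0000)
member 10 (5-6): L=1.1891, (cx,cy)=(0.3608,-0.9327)
solve A·x = −loads:
  F[0-1] = -1137.2948 N (compression)
  F[0-2] = +2545.5832 N (tension)
  F[1-2] = +1252.0898 N (tension)
  F[1-3] = -847.7037 N (compression)
  F[2-3] = -1254.8041 N (compression)
  F[2-4] = +3480.6968 N (tension)
  F[3-4] = +902.5790 N (tension)
  F[3-5] = -1640.0658 N (compression)
  F[4-5] = +2509.2725 N (tension)
  F[4-6] = +834.3011 N (tension)
  F[5-6] = -2312.4813 N (compression)
  Rx@0 = -2166.6600 N
  Ry@0 = +1072.3137 N
  Ry@6 = +2156.7363 N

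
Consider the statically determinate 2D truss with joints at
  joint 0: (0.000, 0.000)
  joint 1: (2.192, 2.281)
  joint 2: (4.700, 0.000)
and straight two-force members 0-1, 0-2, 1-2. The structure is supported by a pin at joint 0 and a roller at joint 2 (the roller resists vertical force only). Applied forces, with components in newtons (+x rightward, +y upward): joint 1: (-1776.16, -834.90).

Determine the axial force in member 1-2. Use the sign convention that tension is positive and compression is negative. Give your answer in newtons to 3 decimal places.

N=3 nodes, M=3 members, R=3 reactions → 2N=6, M+R=6
member 0 (0-1): L=3.1635, (cx,cy)=(0.6929,0.7210)
member 1 (0-2): L=4.7000, (cx,cy)=(1.0000,0.0000)
member 2 (1-2): L=3.3901, (cx,cy)=(0.7398,-0.6728)
solve A·x = −loads:
  F[0-1] = -1813.3989 N (compression)
  F[0-2] = -519.6555 N (compression)
  F[1-2] = +702.4335 N (tension)
  Rx@0 = +1776.1600 N
  Ry@0 = +1307.5213 N
  Ry@2 = -472.6213 N

702.433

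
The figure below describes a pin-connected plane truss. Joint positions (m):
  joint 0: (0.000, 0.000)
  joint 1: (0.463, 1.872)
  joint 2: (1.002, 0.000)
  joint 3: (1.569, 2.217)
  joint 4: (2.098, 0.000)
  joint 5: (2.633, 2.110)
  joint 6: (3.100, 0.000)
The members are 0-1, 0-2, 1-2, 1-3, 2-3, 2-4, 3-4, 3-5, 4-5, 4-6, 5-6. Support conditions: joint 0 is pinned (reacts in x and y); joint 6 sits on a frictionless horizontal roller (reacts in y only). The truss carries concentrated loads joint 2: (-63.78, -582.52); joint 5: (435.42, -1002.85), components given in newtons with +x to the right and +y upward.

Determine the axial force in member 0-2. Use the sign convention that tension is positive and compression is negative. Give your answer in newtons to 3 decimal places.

433.211

N=7 nodes, M=11 members, R=3 reactions → 2N=14, M+R=14
member 0 (0-1): L=1.9284, (cx,cy)=(0.2401,0.9707)
member 1 (0-2): L=1.0020, (cx,cy)=(1.0000,0.0000)
member 2 (1-2): L=1.9481, (cx,cy)=(0.2767,-0.9610)
member 3 (1-3): L=1.1586, (cx,cy)=(0.9546,0.2978)
member 4 (2-3): L=2.2884, (cx,cy)=(0.2478,0.9688)
member 5 (2-4): L=1.0960, (cx,cy)=(1.0000,0.0000)
member 6 (3-4): L=2.2792, (cx,cy)=(0.2321,-0.9727)
member 7 (3-5): L=1.0694, (cx,cy)=(0.9950,-0.1001)
member 8 (4-5): L=2.1768, (cx,cy)=(0.2458,0.9693)
member 9 (4-6): L=1.0020, (cx,cy)=(1.0000,0.0000)
member 10 (5-6): L=2.1611, (cx,cy)=(0.2161,-0.9764)
solve A·x = −loads:
  F[0-1] = -256.4436 N (compression)
  F[0-2] = +433.2107 N (tension)
  F[1-2] = +219.3673 N (tension)
  F[1-3] = -128.0771 N (compression)
  F[2-3] = +383.6810 N (tension)
  F[2-4] = +462.6198 N (tension)
  F[3-4] = -348.4924 N (compression)
  F[3-5] = +53.9543 N (tension)
  F[4-5] = +349.7028 N (tension)
  F[4-6] = +295.7875 N (tension)
  F[5-6] = -1368.7691 N (compression)
  Rx@0 = -371.6400 N
  Ry@0 = +248.9425 N
  Ry@6 = +1336.4275 N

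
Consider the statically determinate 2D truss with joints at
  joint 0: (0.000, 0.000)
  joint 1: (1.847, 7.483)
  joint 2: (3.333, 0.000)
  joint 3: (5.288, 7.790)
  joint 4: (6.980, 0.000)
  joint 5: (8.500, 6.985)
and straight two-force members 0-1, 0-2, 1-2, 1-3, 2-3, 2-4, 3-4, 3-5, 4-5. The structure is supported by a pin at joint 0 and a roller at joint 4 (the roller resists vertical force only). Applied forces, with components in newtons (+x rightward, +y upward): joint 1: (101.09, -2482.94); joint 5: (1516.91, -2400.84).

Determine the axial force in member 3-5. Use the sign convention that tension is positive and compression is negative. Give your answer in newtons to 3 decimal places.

N=6 nodes, M=9 members, R=3 reactions → 2N=12, M+R=12
member 0 (0-1): L=7.7076, (cx,cy)=(0.2396,0.9709)
member 1 (0-2): L=3.3330, (cx,cy)=(1.0000,0.0000)
member 2 (1-2): L=7.6291, (cx,cy)=(0.1948,-0.9808)
member 3 (1-3): L=3.4547, (cx,cy)=(0.9960,0.0889)
member 4 (2-3): L=8.0316, (cx,cy)=(0.2434,0.9699)
member 5 (2-4): L=3.6470, (cx,cy)=(1.0000,0.0000)
member 6 (3-4): L=7.9716, (cx,cy)=(0.2123,-0.9772)
member 7 (3-5): L=3.3113, (cx,cy)=(0.9700,-0.2431)
member 8 (4-5): L=7.1485, (cx,cy)=(0.2126,0.9771)
solve A·x = −loads:
  F[0-1] = +332.9708 N (tension)
  F[0-2] = +1538.2087 N (tension)
  F[1-2] = -2813.1029 N (compression)
  F[1-3] = +528.7292 N (tension)
  F[2-3] = +2844.7879 N (tension)
  F[2-4] = +297.8102 N (tension)
  F[3-4] = -3367.6162 N (compression)
  F[3-5] = +1993.6954 N (tension)
  F[4-5] = -1961.0086 N (compression)
  Rx@0 = -1618.0000 N
  Ry@0 = -323.2691 N
  Ry@4 = +5207.0491 N

1993.695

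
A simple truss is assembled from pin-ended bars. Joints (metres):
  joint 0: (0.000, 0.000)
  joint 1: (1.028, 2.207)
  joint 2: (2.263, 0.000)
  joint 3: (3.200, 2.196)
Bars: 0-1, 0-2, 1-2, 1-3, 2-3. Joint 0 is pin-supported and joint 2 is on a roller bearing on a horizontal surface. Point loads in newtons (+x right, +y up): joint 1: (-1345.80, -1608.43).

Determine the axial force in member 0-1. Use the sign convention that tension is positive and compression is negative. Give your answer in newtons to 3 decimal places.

-2416.222

N=4 nodes, M=5 members, R=3 reactions → 2N=8, M+R=8
member 0 (0-1): L=2.4347, (cx,cy)=(0.4222,0.9065)
member 1 (0-2): L=2.2630, (cx,cy)=(1.0000,0.0000)
member 2 (1-2): L=2.5290, (cx,cy)=(0.4883,-0.8727)
member 3 (1-3): L=2.1720, (cx,cy)=(1.0000,-0.0051)
member 4 (2-3): L=2.3875, (cx,cy)=(0.3925,0.9198)
solve A·x = −loads:
  F[0-1] = -2416.2224 N (compression)
  F[0-2] = -325.5905 N (compression)
  F[1-2] = +666.7476 N (tension)
  F[1-3] = -0.0000 N (compression)
  F[2-3] = +0.0000 N (tension)
  Rx@0 = +1345.8000 N
  Ry@0 = +2190.2747 N
  Ry@2 = -581.8447 N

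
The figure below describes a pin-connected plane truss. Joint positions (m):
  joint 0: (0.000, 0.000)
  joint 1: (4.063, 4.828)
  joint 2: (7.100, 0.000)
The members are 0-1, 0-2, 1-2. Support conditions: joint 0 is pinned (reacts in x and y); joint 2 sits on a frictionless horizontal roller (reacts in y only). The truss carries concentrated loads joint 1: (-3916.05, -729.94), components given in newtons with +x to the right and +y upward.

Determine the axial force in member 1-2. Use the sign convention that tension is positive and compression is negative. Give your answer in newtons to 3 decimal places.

2652.468

N=3 nodes, M=3 members, R=3 reactions → 2N=6, M+R=6
member 0 (0-1): L=6.3101, (cx,cy)=(0.6439,0.7651)
member 1 (0-2): L=7.1000, (cx,cy)=(1.0000,0.0000)
member 2 (1-2): L=5.7038, (cx,cy)=(0.5325,-0.8465)
solve A·x = −loads:
  F[0-1] = -3888.4624 N (compression)
  F[0-2] = -1412.3203 N (compression)
  F[1-2] = +2652.4680 N (tension)
  Rx@0 = +3916.0500 N
  Ry@0 = +2975.1433 N
  Ry@2 = -2245.2033 N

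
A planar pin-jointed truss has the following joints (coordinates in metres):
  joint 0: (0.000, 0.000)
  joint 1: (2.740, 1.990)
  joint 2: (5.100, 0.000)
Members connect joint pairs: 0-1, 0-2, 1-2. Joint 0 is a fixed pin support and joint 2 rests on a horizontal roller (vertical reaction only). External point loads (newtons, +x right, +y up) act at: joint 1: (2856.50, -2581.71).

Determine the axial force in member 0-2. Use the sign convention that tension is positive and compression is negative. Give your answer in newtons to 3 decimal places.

2966.759

N=3 nodes, M=3 members, R=3 reactions → 2N=6, M+R=6
member 0 (0-1): L=3.3864, (cx,cy)=(0.8091,0.5876)
member 1 (0-2): L=5.1000, (cx,cy)=(1.0000,0.0000)
member 2 (1-2): L=3.0870, (cx,cy)=(0.7645,-0.6446)
solve A·x = −loads:
  F[0-1] = -136.2703 N (compression)
  F[0-2] = +2966.7589 N (tension)
  F[1-2] = -3880.6982 N (compression)
  Rx@0 = -2856.5000 N
  Ry@0 = +80.0785 N
  Ry@2 = +2501.6315 N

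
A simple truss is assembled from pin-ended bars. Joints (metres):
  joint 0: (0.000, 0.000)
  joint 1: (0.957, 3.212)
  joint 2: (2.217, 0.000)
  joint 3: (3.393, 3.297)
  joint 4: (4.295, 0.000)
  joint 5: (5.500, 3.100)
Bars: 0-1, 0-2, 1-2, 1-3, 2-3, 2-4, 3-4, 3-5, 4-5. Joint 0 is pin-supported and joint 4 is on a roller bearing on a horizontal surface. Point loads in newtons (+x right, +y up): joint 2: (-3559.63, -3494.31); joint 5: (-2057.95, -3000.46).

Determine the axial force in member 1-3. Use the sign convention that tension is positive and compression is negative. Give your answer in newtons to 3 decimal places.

-1590.314

N=6 nodes, M=9 members, R=3 reactions → 2N=12, M+R=12
member 0 (0-1): L=3.3515, (cx,cy)=(0.2855,0.9584)
member 1 (0-2): L=2.2170, (cx,cy)=(1.0000,0.0000)
member 2 (1-2): L=3.4503, (cx,cy)=(0.3652,-0.9309)
member 3 (1-3): L=2.4375, (cx,cy)=(0.9994,0.0349)
member 4 (2-3): L=3.5005, (cx,cy)=(0.3360,0.9419)
member 5 (2-4): L=2.0780, (cx,cy)=(1.0000,0.0000)
member 6 (3-4): L=3.4182, (cx,cy)=(0.2639,-0.9646)
member 7 (3-5): L=2.1162, (cx,cy)=(0.9957,-0.0931)
member 8 (4-5): L=3.3260, (cx,cy)=(0.3623,0.9321)
solve A·x = −loads:
  F[0-1] = -2435.5728 N (compression)
  F[0-2] = -4922.1248 N (compression)
  F[1-2] = +2447.7704 N (tension)
  F[1-3] = -1590.3140 N (compression)
  F[2-3] = +1290.6093 N (tension)
  F[2-4] = -902.1916 N (compression)
  F[3-4] = -1119.3724 N (compression)
  F[3-5] = -864.1256 N (compression)
  F[4-5] = -3305.4733 N (compression)
  Rx@0 = +5617.5800 N
  Ry@0 = +2334.1716 N
  Ry@4 = +4160.5984 N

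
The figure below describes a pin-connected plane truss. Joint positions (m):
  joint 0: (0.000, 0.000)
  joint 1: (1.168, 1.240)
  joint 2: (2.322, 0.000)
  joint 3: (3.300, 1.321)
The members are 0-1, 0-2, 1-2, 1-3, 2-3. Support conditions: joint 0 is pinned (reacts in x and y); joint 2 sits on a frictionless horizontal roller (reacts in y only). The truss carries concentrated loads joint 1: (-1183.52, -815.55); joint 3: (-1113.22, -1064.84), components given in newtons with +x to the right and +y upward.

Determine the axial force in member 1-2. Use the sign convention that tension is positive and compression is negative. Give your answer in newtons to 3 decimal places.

538.105

N=4 nodes, M=5 members, R=3 reactions → 2N=8, M+R=8
member 0 (0-1): L=1.7035, (cx,cy)=(0.6857,0.7279)
member 1 (0-2): L=2.3220, (cx,cy)=(1.0000,0.0000)
member 2 (1-2): L=1.6939, (cx,cy)=(0.6813,-0.7320)
member 3 (1-3): L=2.1335, (cx,cy)=(0.9993,0.0380)
member 4 (2-3): L=1.6436, (cx,cy)=(0.5950,0.8037)
solve A·x = −loads:
  F[0-1] = -1678.9685 N (compression)
  F[0-2] = -1145.5425 N (compression)
  F[1-2] = +538.1046 N (tension)
  F[1-3] = -334.5110 N (compression)
  F[2-3] = -1309.1075 N (compression)
  Rx@0 = +2296.7400 N
  Ry@0 = +1222.1618 N
  Ry@2 = +658.2282 N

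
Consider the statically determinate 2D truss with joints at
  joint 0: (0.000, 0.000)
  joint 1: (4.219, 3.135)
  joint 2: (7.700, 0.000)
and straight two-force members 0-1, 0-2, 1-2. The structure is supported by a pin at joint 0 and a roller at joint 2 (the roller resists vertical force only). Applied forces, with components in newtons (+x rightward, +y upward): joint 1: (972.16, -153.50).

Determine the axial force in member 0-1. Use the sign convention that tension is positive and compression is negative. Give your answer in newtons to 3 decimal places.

547.277

N=3 nodes, M=3 members, R=3 reactions → 2N=6, M+R=6
member 0 (0-1): L=5.2563, (cx,cy)=(0.8027,0.5964)
member 1 (0-2): L=7.7000, (cx,cy)=(1.0000,0.0000)
member 2 (1-2): L=4.6846, (cx,cy)=(0.7431,-0.6692)
solve A·x = −loads:
  F[0-1] = +547.2773 N (tension)
  F[0-2] = +532.8806 N (tension)
  F[1-2] = -717.1327 N (compression)
  Rx@0 = -972.1600 N
  Ry@0 = -326.4140 N
  Ry@2 = +479.9140 N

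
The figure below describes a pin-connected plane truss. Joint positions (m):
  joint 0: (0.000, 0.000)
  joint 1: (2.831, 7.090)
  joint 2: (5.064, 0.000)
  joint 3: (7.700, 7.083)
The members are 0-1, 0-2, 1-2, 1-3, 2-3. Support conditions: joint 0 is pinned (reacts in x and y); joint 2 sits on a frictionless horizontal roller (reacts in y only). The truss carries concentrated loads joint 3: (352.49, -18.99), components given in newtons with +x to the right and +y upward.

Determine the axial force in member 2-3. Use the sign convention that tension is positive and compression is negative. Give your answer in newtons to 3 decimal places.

N=4 nodes, M=5 members, R=3 reactions → 2N=8, M+R=8
member 0 (0-1): L=7.6343, (cx,cy)=(0.3708,0.9287)
member 1 (0-2): L=5.0640, (cx,cy)=(1.0000,0.0000)
member 2 (1-2): L=7.4333, (cx,cy)=(0.3004,-0.9538)
member 3 (1-3): L=4.8690, (cx,cy)=(1.0000,-0.0014)
member 4 (2-3): L=7.5576, (cx,cy)=(0.3488,0.9372)
solve A·x = −loads:
  F[0-1] = +541.5207 N (tension)
  F[0-2] = +151.6800 N (tension)
  F[1-2] = -527.8065 N (compression)
  F[1-3] = +359.3654 N (tension)
  F[2-3] = -19.7112 N (compression)
  Rx@0 = -352.4900 N
  Ry@0 = -502.9116 N
  Ry@2 = +521.9016 N

-19.711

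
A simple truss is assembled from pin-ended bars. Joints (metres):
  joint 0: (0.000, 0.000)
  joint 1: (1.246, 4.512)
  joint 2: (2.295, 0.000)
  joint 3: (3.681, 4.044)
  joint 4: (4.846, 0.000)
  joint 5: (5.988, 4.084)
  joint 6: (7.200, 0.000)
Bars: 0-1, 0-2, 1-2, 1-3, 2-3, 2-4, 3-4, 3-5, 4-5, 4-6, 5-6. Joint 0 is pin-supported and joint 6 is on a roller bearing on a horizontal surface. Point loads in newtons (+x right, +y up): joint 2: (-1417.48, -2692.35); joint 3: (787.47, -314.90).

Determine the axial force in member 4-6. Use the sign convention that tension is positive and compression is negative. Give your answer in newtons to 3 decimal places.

433.719

N=7 nodes, M=11 members, R=3 reactions → 2N=14, M+R=14
member 0 (0-1): L=4.6809, (cx,cy)=(0.2662,0.9639)
member 1 (0-2): L=2.2950, (cx,cy)=(1.0000,0.0000)
member 2 (1-2): L=4.6323, (cx,cy)=(0.2265,-0.9740)
member 3 (1-3): L=2.4796, (cx,cy)=(0.9820,-0.1887)
member 4 (2-3): L=4.2749, (cx,cy)=(0.3242,0.9460)
member 5 (2-4): L=2.5510, (cx,cy)=(1.0000,0.0000)
member 6 (3-4): L=4.2085, (cx,cy)=(0.2768,-0.9609)
member 7 (3-5): L=2.3073, (cx,cy)=(0.9998,0.0173)
member 8 (4-5): L=4.2407, (cx,cy)=(0.2693,0.9631)
member 9 (4-6): L=2.3540, (cx,cy)=(1.0000,0.0000)
member 10 (5-6): L=4.2600, (cx,cy)=(0.2845,-0.9587)
solve A·x = −loads:
  F[0-1] = -1603.6329 N (compression)
  F[0-2] = -203.1404 N (compression)
  F[1-2] = +1749.4034 N (tension)
  F[1-3] = -838.0881 N (compression)
  F[2-3] = +1044.8306 N (tension)
  F[2-4] = +1271.7433 N (tension)
  F[3-4] = -1536.1845 N (compression)
  F[3-5] = -846.6191 N (compression)
  F[4-5] = +1532.7771 N (tension)
  F[4-6] = +433.7188 N (tension)
  F[5-6] = -1524.4739 N (compression)
  Rx@0 = +630.0100 N
  Ry@0 = +1545.7752 N
  Ry@6 = +1461.4748 N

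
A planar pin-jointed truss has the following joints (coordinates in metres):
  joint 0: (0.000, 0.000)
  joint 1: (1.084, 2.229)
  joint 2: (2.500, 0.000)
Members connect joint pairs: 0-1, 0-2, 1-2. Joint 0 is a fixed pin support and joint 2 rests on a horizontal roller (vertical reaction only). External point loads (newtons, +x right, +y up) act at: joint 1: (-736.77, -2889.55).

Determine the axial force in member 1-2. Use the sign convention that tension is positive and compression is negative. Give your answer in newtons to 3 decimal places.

-706.098

N=3 nodes, M=3 members, R=3 reactions → 2N=6, M+R=6
member 0 (0-1): L=2.4786, (cx,cy)=(0.4373,0.8993)
member 1 (0-2): L=2.5000, (cx,cy)=(1.0000,0.0000)
member 2 (1-2): L=2.6407, (cx,cy)=(0.5362,-0.8441)
solve A·x = −loads:
  F[0-1] = -2550.3810 N (compression)
  F[0-2] = +378.6194 N (tension)
  F[1-2] = -706.0980 N (compression)
  Rx@0 = +736.7700 N
  Ry@0 = +2293.5453 N
  Ry@2 = +596.0047 N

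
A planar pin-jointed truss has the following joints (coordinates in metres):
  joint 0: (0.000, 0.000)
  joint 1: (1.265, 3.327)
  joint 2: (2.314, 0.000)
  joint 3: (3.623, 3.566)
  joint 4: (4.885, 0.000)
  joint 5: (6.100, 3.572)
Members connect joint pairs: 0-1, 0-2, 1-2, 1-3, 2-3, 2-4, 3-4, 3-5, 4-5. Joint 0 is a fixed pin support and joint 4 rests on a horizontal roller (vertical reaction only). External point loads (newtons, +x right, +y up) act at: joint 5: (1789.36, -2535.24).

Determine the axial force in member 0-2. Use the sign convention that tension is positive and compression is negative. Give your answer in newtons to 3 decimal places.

1052.117

N=6 nodes, M=9 members, R=3 reactions → 2N=12, M+R=12
member 0 (0-1): L=3.5594, (cx,cy)=(0.3554,0.9347)
member 1 (0-2): L=2.3140, (cx,cy)=(1.0000,0.0000)
member 2 (1-2): L=3.4885, (cx,cy)=(0.3007,-0.9537)
member 3 (1-3): L=2.3701, (cx,cy)=(0.9949,0.1008)
member 4 (2-3): L=3.7987, (cx,cy)=(0.3446,0.9388)
member 5 (2-4): L=2.5710, (cx,cy)=(1.0000,0.0000)
member 6 (3-4): L=3.7827, (cx,cy)=(0.3336,-0.9427)
member 7 (3-5): L=2.4770, (cx,cy)=(1.0000,0.0024)
member 8 (4-5): L=3.7730, (cx,cy)=(0.3220,0.9467)
solve A·x = −loads:
  F[0-1] = +2074.4073 N (tension)
  F[0-2] = +1052.1169 N (tension)
  F[1-2] = -1894.1904 N (compression)
  F[1-3] = +1313.5332 N (tension)
  F[2-3] = +1924.3873 N (tension)
  F[2-4] = -180.6118 N (compression)
  F[3-4] = -2050.0010 N (compression)
  F[3-5] = +2653.9051 N (tension)
  F[4-5] = -2684.6794 N (compression)
  Rx@0 = -1789.3600 N
  Ry@0 = -1938.9786 N
  Ry@4 = +4474.2186 N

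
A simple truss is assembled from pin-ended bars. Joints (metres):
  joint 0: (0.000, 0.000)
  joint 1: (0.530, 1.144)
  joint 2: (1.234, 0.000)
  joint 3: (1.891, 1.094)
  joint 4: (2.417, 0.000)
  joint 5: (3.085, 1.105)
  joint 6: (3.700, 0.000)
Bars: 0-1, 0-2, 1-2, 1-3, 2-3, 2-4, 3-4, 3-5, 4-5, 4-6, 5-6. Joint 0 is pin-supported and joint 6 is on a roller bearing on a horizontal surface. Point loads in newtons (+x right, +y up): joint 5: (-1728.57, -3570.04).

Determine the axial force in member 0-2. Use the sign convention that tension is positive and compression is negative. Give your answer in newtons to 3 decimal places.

-1214.491

N=7 nodes, M=11 members, R=3 reactions → 2N=14, M+R=14
member 0 (0-1): L=1.2608, (cx,cy)=(0.4204,0.9074)
member 1 (0-2): L=1.2340, (cx,cy)=(1.0000,0.0000)
member 2 (1-2): L=1.3433, (cx,cy)=(0.5241,-0.8517)
member 3 (1-3): L=1.3619, (cx,cy)=(0.9993,-0.0367)
member 4 (2-3): L=1.2761, (cx,cy)=(0.5148,0.8573)
member 5 (2-4): L=1.1830, (cx,cy)=(1.0000,0.0000)
member 6 (3-4): L=1.2139, (cx,cy)=(0.4333,-0.9012)
member 7 (3-5): L=1.1941, (cx,cy)=(1.0000,0.0092)
member 8 (4-5): L=1.2912, (cx,cy)=(0.5173,0.8558)
member 9 (4-6): L=1.2830, (cx,cy)=(1.0000,0.0000)
member 10 (5-6): L=1.2646, (cx,cy)=(0.4863,-0.8738)
solve A·x = −loads:
  F[0-1] = -1222.9323 N (compression)
  F[0-2] = -1214.4915 N (compression)
  F[1-2] = +1355.7352 N (tension)
  F[1-3] = -1225.4420 N (compression)
  F[2-3] = -1346.8364 N (compression)
  F[2-4] = +189.4530 N (tension)
  F[3-4] = +1206.2800 N (tension)
  F[3-5] = -2440.8321 N (compression)
  F[4-5] = -1270.3593 N (compression)
  F[4-6] = +1369.3664 N (tension)
  F[5-6] = -2815.8061 N (compression)
  Rx@0 = +1728.5700 N
  Ry@0 = +1109.6336 N
  Ry@6 = +2460.4064 N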